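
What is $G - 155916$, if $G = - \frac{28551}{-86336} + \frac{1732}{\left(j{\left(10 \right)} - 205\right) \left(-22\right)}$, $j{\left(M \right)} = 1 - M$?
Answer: $- \frac{15843718776337}{101617472} \approx -1.5592 \cdot 10^{5}$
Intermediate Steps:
$G = \frac{70988015}{101617472}$ ($G = - \frac{28551}{-86336} + \frac{1732}{\left(\left(1 - 10\right) - 205\right) \left(-22\right)} = \left(-28551\right) \left(- \frac{1}{86336}\right) + \frac{1732}{\left(\left(1 - 10\right) - 205\right) \left(-22\right)} = \frac{28551}{86336} + \frac{1732}{\left(-9 - 205\right) \left(-22\right)} = \frac{28551}{86336} + \frac{1732}{\left(-214\right) \left(-22\right)} = \frac{28551}{86336} + \frac{1732}{4708} = \frac{28551}{86336} + 1732 \cdot \frac{1}{4708} = \frac{28551}{86336} + \frac{433}{1177} = \frac{70988015}{101617472} \approx 0.69858$)
$G - 155916 = \frac{70988015}{101617472} - 155916 = - \frac{15843718776337}{101617472}$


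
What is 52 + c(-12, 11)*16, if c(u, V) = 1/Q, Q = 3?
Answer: 172/3 ≈ 57.333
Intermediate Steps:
c(u, V) = 1/3
52 + c(-12, 11)*16 = 52 + (1/3)*16 = 52 + 16/3 = 172/3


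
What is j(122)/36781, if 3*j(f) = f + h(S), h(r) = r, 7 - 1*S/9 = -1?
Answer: 194/110343 ≈ 0.0017582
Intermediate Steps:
S = 72 (S = 63 - 9*(-1) = 63 + 9 = 72)
j(f) = 24 + f/3 (j(f) = (f + 72)/3 = (72 + f)/3 = 24 + f/3)
j(122)/36781 = (24 + (⅓)*122)/36781 = (24 + 122/3)*(1/36781) = (194/3)*(1/36781) = 194/110343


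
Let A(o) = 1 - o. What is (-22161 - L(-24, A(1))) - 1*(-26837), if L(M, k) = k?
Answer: 4676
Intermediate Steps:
(-22161 - L(-24, A(1))) - 1*(-26837) = (-22161 - (1 - 1*1)) - 1*(-26837) = (-22161 - (1 - 1)) + 26837 = (-22161 - 1*0) + 26837 = (-22161 + 0) + 26837 = -22161 + 26837 = 4676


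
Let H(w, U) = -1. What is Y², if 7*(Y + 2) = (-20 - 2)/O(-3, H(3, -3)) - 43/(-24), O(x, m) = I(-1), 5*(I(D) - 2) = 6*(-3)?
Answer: 1369/28224 ≈ 0.048505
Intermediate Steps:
I(D) = -8/5 (I(D) = 2 + (6*(-3))/5 = 2 + (⅕)*(-18) = 2 - 18/5 = -8/5)
O(x, m) = -8/5
Y = 37/168 (Y = -2 + ((-20 - 2)/(-8/5) - 43/(-24))/7 = -2 + (-22*(-5/8) - 43*(-1/24))/7 = -2 + (55/4 + 43/24)/7 = -2 + (⅐)*(373/24) = -2 + 373/168 = 37/168 ≈ 0.22024)
Y² = (37/168)² = 1369/28224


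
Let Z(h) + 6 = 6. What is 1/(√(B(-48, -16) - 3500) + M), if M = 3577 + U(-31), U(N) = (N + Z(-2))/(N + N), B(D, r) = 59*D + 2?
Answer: 954/3414623 - 4*I*√6330/51219345 ≈ 0.00027939 - 6.2134e-6*I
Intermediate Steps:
Z(h) = 0 (Z(h) = -6 + 6 = 0)
B(D, r) = 2 + 59*D
U(N) = ½ (U(N) = (N + 0)/(N + N) = N/((2*N)) = N*(1/(2*N)) = ½)
M = 7155/2 (M = 3577 + ½ = 7155/2 ≈ 3577.5)
1/(√(B(-48, -16) - 3500) + M) = 1/(√((2 + 59*(-48)) - 3500) + 7155/2) = 1/(√((2 - 2832) - 3500) + 7155/2) = 1/(√(-2830 - 3500) + 7155/2) = 1/(√(-6330) + 7155/2) = 1/(I*√6330 + 7155/2) = 1/(7155/2 + I*√6330)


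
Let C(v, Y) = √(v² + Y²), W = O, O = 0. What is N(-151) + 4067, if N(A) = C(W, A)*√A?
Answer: 4067 + 151*I*√151 ≈ 4067.0 + 1855.5*I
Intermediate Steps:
W = 0
C(v, Y) = √(Y² + v²)
N(A) = √A*√(A²) (N(A) = √(A² + 0²)*√A = √(A² + 0)*√A = √(A²)*√A = √A*√(A²))
N(-151) + 4067 = √(-151)*√((-151)²) + 4067 = (I*√151)*√22801 + 4067 = (I*√151)*151 + 4067 = 151*I*√151 + 4067 = 4067 + 151*I*√151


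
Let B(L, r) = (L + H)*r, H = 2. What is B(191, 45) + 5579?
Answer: 14264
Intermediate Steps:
B(L, r) = r*(2 + L) (B(L, r) = (L + 2)*r = (2 + L)*r = r*(2 + L))
B(191, 45) + 5579 = 45*(2 + 191) + 5579 = 45*193 + 5579 = 8685 + 5579 = 14264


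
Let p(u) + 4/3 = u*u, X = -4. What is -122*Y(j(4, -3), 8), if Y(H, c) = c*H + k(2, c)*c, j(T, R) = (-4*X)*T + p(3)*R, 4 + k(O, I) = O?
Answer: -38064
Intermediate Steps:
k(O, I) = -4 + O
p(u) = -4/3 + u**2 (p(u) = -4/3 + u*u = -4/3 + u**2)
j(T, R) = 16*T + 23*R/3 (j(T, R) = (-4*(-4))*T + (-4/3 + 3**2)*R = 16*T + (-4/3 + 9)*R = 16*T + 23*R/3)
Y(H, c) = -2*c + H*c (Y(H, c) = c*H + (-4 + 2)*c = H*c - 2*c = -2*c + H*c)
-122*Y(j(4, -3), 8) = -976*(-2 + (16*4 + (23/3)*(-3))) = -976*(-2 + (64 - 23)) = -976*(-2 + 41) = -976*39 = -122*312 = -38064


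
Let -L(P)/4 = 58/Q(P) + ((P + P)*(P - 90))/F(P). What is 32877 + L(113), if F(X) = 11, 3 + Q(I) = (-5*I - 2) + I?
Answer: 155773287/5027 ≈ 30987.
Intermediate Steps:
Q(I) = -5 - 4*I (Q(I) = -3 + ((-5*I - 2) + I) = -3 + ((-2 - 5*I) + I) = -3 + (-2 - 4*I) = -5 - 4*I)
L(P) = -232/(-5 - 4*P) - 8*P*(-90 + P)/11 (L(P) = -4*(58/(-5 - 4*P) + ((P + P)*(P - 90))/11) = -4*(58/(-5 - 4*P) + ((2*P)*(-90 + P))*(1/11)) = -4*(58/(-5 - 4*P) + (2*P*(-90 + P))*(1/11)) = -4*(58/(-5 - 4*P) + 2*P*(-90 + P)/11) = -232/(-5 - 4*P) - 8*P*(-90 + P)/11)
32877 + L(113) = 32877 + 8*(319 + 113*(5 + 4*113)*(90 - 1*113))/(11*(5 + 4*113)) = 32877 + 8*(319 + 113*(5 + 452)*(90 - 113))/(11*(5 + 452)) = 32877 + (8/11)*(319 + 113*457*(-23))/457 = 32877 + (8/11)*(1/457)*(319 - 1187743) = 32877 + (8/11)*(1/457)*(-1187424) = 32877 - 9499392/5027 = 155773287/5027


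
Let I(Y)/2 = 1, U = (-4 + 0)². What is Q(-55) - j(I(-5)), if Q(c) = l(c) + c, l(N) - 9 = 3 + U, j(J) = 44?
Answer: -71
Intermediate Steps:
U = 16 (U = (-4)² = 16)
I(Y) = 2 (I(Y) = 2*1 = 2)
l(N) = 28 (l(N) = 9 + (3 + 16) = 9 + 19 = 28)
Q(c) = 28 + c
Q(-55) - j(I(-5)) = (28 - 55) - 1*44 = -27 - 44 = -71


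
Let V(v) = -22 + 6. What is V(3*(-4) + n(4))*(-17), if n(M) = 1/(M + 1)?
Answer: 272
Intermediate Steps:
n(M) = 1/(1 + M)
V(v) = -16
V(3*(-4) + n(4))*(-17) = -16*(-17) = 272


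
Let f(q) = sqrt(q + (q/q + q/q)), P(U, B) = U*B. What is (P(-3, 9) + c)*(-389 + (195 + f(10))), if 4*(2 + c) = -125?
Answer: 23377/2 - 241*sqrt(3)/2 ≈ 11480.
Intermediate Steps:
c = -133/4 (c = -2 + (1/4)*(-125) = -2 - 125/4 = -133/4 ≈ -33.250)
P(U, B) = B*U
f(q) = sqrt(2 + q) (f(q) = sqrt(q + (1 + 1)) = sqrt(q + 2) = sqrt(2 + q))
(P(-3, 9) + c)*(-389 + (195 + f(10))) = (9*(-3) - 133/4)*(-389 + (195 + sqrt(2 + 10))) = (-27 - 133/4)*(-389 + (195 + sqrt(12))) = -241*(-389 + (195 + 2*sqrt(3)))/4 = -241*(-194 + 2*sqrt(3))/4 = 23377/2 - 241*sqrt(3)/2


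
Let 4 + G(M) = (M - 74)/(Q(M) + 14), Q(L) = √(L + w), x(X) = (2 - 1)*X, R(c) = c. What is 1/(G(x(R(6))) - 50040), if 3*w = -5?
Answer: -7194539/360079244600 - 17*√39/360079244600 ≈ -1.9981e-5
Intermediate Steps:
w = -5/3 (w = (⅓)*(-5) = -5/3 ≈ -1.6667)
x(X) = X (x(X) = 1*X = X)
Q(L) = √(-5/3 + L) (Q(L) = √(L - 5/3) = √(-5/3 + L))
G(M) = -4 + (-74 + M)/(14 + √(-15 + 9*M)/3) (G(M) = -4 + (M - 74)/(√(-15 + 9*M)/3 + 14) = -4 + (-74 + M)/(14 + √(-15 + 9*M)/3))
1/(G(x(R(6))) - 50040) = 1/((-390 - 4*√(-15 + 9*6) + 3*6)/(42 + √3*√(-5 + 3*6)) - 50040) = 1/((-390 - 4*√(-15 + 54) + 18)/(42 + √3*√(-5 + 18)) - 50040) = 1/((-390 - 4*√39 + 18)/(42 + √3*√13) - 50040) = 1/((-372 - 4*√39)/(42 + √39) - 50040) = 1/(-50040 + (-372 - 4*√39)/(42 + √39))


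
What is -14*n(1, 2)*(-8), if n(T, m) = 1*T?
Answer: 112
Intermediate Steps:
n(T, m) = T
-14*n(1, 2)*(-8) = -14*1*(-8) = -14*(-8) = 112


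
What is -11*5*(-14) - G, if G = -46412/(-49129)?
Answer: 37782918/49129 ≈ 769.06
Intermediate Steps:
G = 46412/49129 (G = -46412*(-1/49129) = 46412/49129 ≈ 0.94470)
-11*5*(-14) - G = -11*5*(-14) - 1*46412/49129 = -55*(-14) - 46412/49129 = 770 - 46412/49129 = 37782918/49129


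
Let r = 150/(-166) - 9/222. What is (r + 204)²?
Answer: 1555430514561/37724164 ≈ 41232.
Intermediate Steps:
r = -5799/6142 (r = 150*(-1/166) - 9*1/222 = -75/83 - 3/74 = -5799/6142 ≈ -0.94415)
(r + 204)² = (-5799/6142 + 204)² = (1247169/6142)² = 1555430514561/37724164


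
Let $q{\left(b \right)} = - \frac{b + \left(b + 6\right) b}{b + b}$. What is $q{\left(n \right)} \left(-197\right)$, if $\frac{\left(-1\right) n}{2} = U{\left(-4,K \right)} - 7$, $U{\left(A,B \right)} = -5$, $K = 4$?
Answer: $\frac{6107}{2} \approx 3053.5$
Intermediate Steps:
$n = 24$ ($n = - 2 \left(-5 - 7\right) = \left(-2\right) \left(-12\right) = 24$)
$q{\left(b \right)} = - \frac{b + b \left(6 + b\right)}{2 b}$ ($q{\left(b \right)} = - \frac{b + \left(6 + b\right) b}{2 b} = - \left(b + b \left(6 + b\right)\right) \frac{1}{2 b} = - \frac{b + b \left(6 + b\right)}{2 b}$)
$q{\left(n \right)} \left(-197\right) = \left(- \frac{7}{2} - 12\right) \left(-197\right) = \left(- \frac{31}{2}\right) \left(-197\right) = \frac{6107}{2}$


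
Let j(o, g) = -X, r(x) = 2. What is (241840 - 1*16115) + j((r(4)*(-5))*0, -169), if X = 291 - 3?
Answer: 225437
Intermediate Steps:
X = 288
j(o, g) = -288 (j(o, g) = -1*288 = -288)
(241840 - 1*16115) + j((r(4)*(-5))*0, -169) = (241840 - 1*16115) - 288 = (241840 - 16115) - 288 = 225725 - 288 = 225437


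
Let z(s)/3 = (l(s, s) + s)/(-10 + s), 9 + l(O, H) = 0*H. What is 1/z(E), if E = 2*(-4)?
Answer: 6/17 ≈ 0.35294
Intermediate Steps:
l(O, H) = -9 (l(O, H) = -9 + 0*H = -9 + 0 = -9)
E = -8
z(s) = 3*(-9 + s)/(-10 + s) (z(s) = 3*((-9 + s)/(-10 + s)) = 3*(-9 + s)/(-10 + s))
1/z(E) = 1/(3*(-9 - 8)/(-10 - 8)) = 1/(3*(-17)/(-18)) = 1/(3*(-1/18)*(-17)) = 1/(17/6) = 6/17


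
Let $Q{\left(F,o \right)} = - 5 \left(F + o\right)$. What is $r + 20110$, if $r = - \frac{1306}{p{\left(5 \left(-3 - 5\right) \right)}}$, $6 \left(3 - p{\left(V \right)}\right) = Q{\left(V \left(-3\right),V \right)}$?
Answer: $\frac{4199072}{209} \approx 20091.0$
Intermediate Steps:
$Q{\left(F,o \right)} = - 5 F - 5 o$
$p{\left(V \right)} = 3 - \frac{5 V}{3}$ ($p{\left(V \right)} = 3 - \frac{- 5 V \left(-3\right) - 5 V}{6} = 3 - \frac{- 5 \left(- 3 V\right) - 5 V}{6} = 3 - \frac{15 V - 5 V}{6} = 3 - \frac{10 V}{6} = 3 - \frac{5 V}{3}$)
$r = - \frac{3918}{209}$ ($r = - \frac{1306}{3 - \frac{5 \cdot 5 \left(-3 - 5\right)}{3}} = - \frac{1306}{3 - \frac{5 \cdot 5 \left(-8\right)}{3}} = - \frac{1306}{3 - - \frac{200}{3}} = - \frac{1306}{3 + \frac{200}{3}} = - \frac{1306}{\frac{209}{3}} = \left(-1306\right) \frac{3}{209} = - \frac{3918}{209} \approx -18.746$)
$r + 20110 = - \frac{3918}{209} + 20110 = \frac{4199072}{209}$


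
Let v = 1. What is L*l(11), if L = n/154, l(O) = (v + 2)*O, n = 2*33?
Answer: 99/7 ≈ 14.143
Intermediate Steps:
n = 66
l(O) = 3*O (l(O) = (1 + 2)*O = 3*O)
L = 3/7 (L = 66/154 = 66*(1/154) = 3/7 ≈ 0.42857)
L*l(11) = 3*(3*11)/7 = (3/7)*33 = 99/7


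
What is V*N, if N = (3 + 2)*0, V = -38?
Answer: 0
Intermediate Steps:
N = 0 (N = 5*0 = 0)
V*N = -38*0 = 0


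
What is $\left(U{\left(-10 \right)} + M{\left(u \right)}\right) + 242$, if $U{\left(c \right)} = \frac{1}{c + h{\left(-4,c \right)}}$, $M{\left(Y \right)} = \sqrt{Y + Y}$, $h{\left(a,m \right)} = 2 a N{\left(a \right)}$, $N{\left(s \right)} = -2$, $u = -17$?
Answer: $\frac{1453}{6} + i \sqrt{34} \approx 242.17 + 5.831 i$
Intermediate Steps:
$h{\left(a,m \right)} = - 4 a$ ($h{\left(a,m \right)} = 2 a \left(-2\right) = - 4 a$)
$M{\left(Y \right)} = \sqrt{2} \sqrt{Y}$ ($M{\left(Y \right)} = \sqrt{2 Y} = \sqrt{2} \sqrt{Y}$)
$U{\left(c \right)} = \frac{1}{16 + c}$ ($U{\left(c \right)} = \frac{1}{c - -16} = \frac{1}{c + 16} = \frac{1}{16 + c}$)
$\left(U{\left(-10 \right)} + M{\left(u \right)}\right) + 242 = \left(\frac{1}{16 - 10} + \sqrt{2} \sqrt{-17}\right) + 242 = \left(\frac{1}{6} + \sqrt{2} i \sqrt{17}\right) + 242 = \left(\frac{1}{6} + i \sqrt{34}\right) + 242 = \frac{1453}{6} + i \sqrt{34}$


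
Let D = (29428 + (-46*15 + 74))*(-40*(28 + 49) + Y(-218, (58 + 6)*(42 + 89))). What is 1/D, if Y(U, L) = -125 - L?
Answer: -1/333902268 ≈ -2.9949e-9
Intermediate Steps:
D = -333902268 (D = (29428 + (-46*15 + 74))*(-40*(28 + 49) + (-125 - (58 + 6)*(42 + 89))) = (29428 + (-690 + 74))*(-40*77 + (-125 - 64*131)) = (29428 - 616)*(-3080 + (-125 - 1*8384)) = 28812*(-3080 + (-125 - 8384)) = 28812*(-3080 - 8509) = 28812*(-11589) = -333902268)
1/D = 1/(-333902268) = -1/333902268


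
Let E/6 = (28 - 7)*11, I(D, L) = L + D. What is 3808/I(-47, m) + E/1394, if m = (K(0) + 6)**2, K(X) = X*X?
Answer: -2646553/7667 ≈ -345.19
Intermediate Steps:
K(X) = X**2
m = 36 (m = (0**2 + 6)**2 = (0 + 6)**2 = 6**2 = 36)
I(D, L) = D + L
E = 1386 (E = 6*((28 - 7)*11) = 6*(21*11) = 6*231 = 1386)
3808/I(-47, m) + E/1394 = 3808/(-47 + 36) + 1386/1394 = 3808/(-11) + 1386*(1/1394) = 3808*(-1/11) + 693/697 = -3808/11 + 693/697 = -2646553/7667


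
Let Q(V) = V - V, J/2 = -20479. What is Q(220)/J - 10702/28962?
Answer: -5351/14481 ≈ -0.36952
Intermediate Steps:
J = -40958 (J = 2*(-20479) = -40958)
Q(V) = 0
Q(220)/J - 10702/28962 = 0/(-40958) - 10702/28962 = 0*(-1/40958) - 10702*1/28962 = 0 - 5351/14481 = -5351/14481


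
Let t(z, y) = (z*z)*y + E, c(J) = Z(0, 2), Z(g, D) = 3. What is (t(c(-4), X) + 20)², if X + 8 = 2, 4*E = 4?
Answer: 1089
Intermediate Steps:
E = 1 (E = (¼)*4 = 1)
X = -6 (X = -8 + 2 = -6)
c(J) = 3
t(z, y) = 1 + y*z² (t(z, y) = (z*z)*y + 1 = z²*y + 1 = y*z² + 1 = 1 + y*z²)
(t(c(-4), X) + 20)² = ((1 - 6*3²) + 20)² = ((1 - 6*9) + 20)² = ((1 - 54) + 20)² = (-53 + 20)² = (-33)² = 1089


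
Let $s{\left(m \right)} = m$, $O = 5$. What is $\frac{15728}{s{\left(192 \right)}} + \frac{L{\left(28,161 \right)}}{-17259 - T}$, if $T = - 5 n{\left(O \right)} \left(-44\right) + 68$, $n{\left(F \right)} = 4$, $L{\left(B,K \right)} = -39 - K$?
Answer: $\frac{5966627}{72828} \approx 81.928$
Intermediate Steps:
$T = 948$ ($T = \left(-5\right) 4 \left(-44\right) + 68 = \left(-20\right) \left(-44\right) + 68 = 880 + 68 = 948$)
$\frac{15728}{s{\left(192 \right)}} + \frac{L{\left(28,161 \right)}}{-17259 - T} = \frac{15728}{192} + \frac{-39 - 161}{-17259 - 948} = 15728 \cdot \frac{1}{192} + \frac{-39 - 161}{-17259 - 948} = \frac{983}{12} - \frac{200}{-18207} = \frac{983}{12} - - \frac{200}{18207} = \frac{983}{12} + \frac{200}{18207} = \frac{5966627}{72828}$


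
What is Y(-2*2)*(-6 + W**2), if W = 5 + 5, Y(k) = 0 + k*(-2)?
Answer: 752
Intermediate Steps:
Y(k) = -2*k (Y(k) = 0 - 2*k = -2*k)
W = 10
Y(-2*2)*(-6 + W**2) = (-(-4)*2)*(-6 + 10**2) = (-2*(-4))*(-6 + 100) = 8*94 = 752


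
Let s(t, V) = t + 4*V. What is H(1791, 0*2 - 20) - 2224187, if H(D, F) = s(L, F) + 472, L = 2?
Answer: -2223793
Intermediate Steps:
H(D, F) = 474 + 4*F (H(D, F) = (2 + 4*F) + 472 = 474 + 4*F)
H(1791, 0*2 - 20) - 2224187 = (474 + 4*(0*2 - 20)) - 2224187 = (474 + 4*(0 - 20)) - 2224187 = (474 + 4*(-20)) - 2224187 = (474 - 80) - 2224187 = 394 - 2224187 = -2223793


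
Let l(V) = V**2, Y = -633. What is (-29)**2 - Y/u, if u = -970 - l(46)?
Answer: 2594693/3086 ≈ 840.79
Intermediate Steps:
u = -3086 (u = -970 - 1*46**2 = -970 - 1*2116 = -970 - 2116 = -3086)
(-29)**2 - Y/u = (-29)**2 - (-633)/(-3086) = 841 - (-633)*(-1)/3086 = 841 - 1*633/3086 = 841 - 633/3086 = 2594693/3086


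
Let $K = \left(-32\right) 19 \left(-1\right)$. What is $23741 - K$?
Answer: $23133$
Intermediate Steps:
$K = 608$ ($K = \left(-608\right) \left(-1\right) = 608$)
$23741 - K = 23741 - 608 = 23133$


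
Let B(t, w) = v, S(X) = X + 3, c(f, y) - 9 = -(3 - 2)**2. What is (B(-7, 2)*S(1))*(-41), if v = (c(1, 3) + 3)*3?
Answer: -5412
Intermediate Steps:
c(f, y) = 8 (c(f, y) = 9 - (3 - 2)**2 = 9 - 1*1**2 = 9 - 1*1 = 9 - 1 = 8)
S(X) = 3 + X
v = 33 (v = (8 + 3)*3 = 11*3 = 33)
B(t, w) = 33
(B(-7, 2)*S(1))*(-41) = (33*(3 + 1))*(-41) = (33*4)*(-41) = 132*(-41) = -5412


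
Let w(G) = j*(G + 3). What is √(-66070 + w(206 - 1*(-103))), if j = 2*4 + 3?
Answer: I*√62638 ≈ 250.28*I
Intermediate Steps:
j = 11 (j = 8 + 3 = 11)
w(G) = 33 + 11*G (w(G) = 11*(G + 3) = 11*(3 + G) = 33 + 11*G)
√(-66070 + w(206 - 1*(-103))) = √(-66070 + (33 + 11*(206 - 1*(-103)))) = √(-66070 + (33 + 11*(206 + 103))) = √(-66070 + (33 + 11*309)) = √(-66070 + (33 + 3399)) = √(-66070 + 3432) = √(-62638) = I*√62638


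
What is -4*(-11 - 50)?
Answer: 244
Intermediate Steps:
-4*(-11 - 50) = -4*(-61) = 244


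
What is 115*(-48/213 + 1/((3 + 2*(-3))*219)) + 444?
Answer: 19494223/46647 ≈ 417.91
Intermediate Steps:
115*(-48/213 + 1/((3 + 2*(-3))*219)) + 444 = 115*(-48*1/213 + (1/219)/(3 - 6)) + 444 = 115*(-16/71 + (1/219)/(-3)) + 444 = 115*(-16/71 - 1/3*1/219) + 444 = 115*(-16/71 - 1/657) + 444 = 115*(-10583/46647) + 444 = -1217045/46647 + 444 = 19494223/46647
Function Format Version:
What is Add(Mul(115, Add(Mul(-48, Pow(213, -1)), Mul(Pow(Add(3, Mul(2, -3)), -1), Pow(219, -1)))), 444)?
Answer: Rational(19494223, 46647) ≈ 417.91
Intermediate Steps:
Add(Mul(115, Add(Mul(-48, Pow(213, -1)), Mul(Pow(Add(3, Mul(2, -3)), -1), Pow(219, -1)))), 444) = Add(Mul(115, Add(Mul(-48, Rational(1, 213)), Mul(Pow(Add(3, -6), -1), Rational(1, 219)))), 444) = Add(Mul(115, Add(Rational(-16, 71), Mul(Pow(-3, -1), Rational(1, 219)))), 444) = Add(Mul(115, Add(Rational(-16, 71), Mul(Rational(-1, 3), Rational(1, 219)))), 444) = Add(Mul(115, Add(Rational(-16, 71), Rational(-1, 657))), 444) = Add(Mul(115, Rational(-10583, 46647)), 444) = Add(Rational(-1217045, 46647), 444) = Rational(19494223, 46647)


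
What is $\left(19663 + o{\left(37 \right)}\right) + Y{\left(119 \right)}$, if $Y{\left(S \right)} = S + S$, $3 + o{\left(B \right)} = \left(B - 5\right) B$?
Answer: $21082$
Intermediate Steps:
$o{\left(B \right)} = -3 + B \left(-5 + B\right)$ ($o{\left(B \right)} = -3 + \left(B - 5\right) B = -3 + \left(-5 + B\right) B = -3 + B \left(-5 + B\right)$)
$Y{\left(S \right)} = 2 S$
$\left(19663 + o{\left(37 \right)}\right) + Y{\left(119 \right)} = \left(19663 - \left(188 - 1369\right)\right) + 2 \cdot 119 = \left(19663 - -1181\right) + 238 = \left(19663 + 1181\right) + 238 = 20844 + 238 = 21082$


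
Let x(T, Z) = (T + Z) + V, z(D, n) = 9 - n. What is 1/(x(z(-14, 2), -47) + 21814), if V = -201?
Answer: 1/21573 ≈ 4.6354e-5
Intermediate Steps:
x(T, Z) = -201 + T + Z (x(T, Z) = (T + Z) - 201 = -201 + T + Z)
1/(x(z(-14, 2), -47) + 21814) = 1/((-201 + (9 - 1*2) - 47) + 21814) = 1/((-201 + (9 - 2) - 47) + 21814) = 1/((-201 + 7 - 47) + 21814) = 1/(-241 + 21814) = 1/21573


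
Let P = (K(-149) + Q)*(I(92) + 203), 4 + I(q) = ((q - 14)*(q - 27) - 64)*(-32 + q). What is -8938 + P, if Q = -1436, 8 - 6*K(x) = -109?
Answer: -851501523/2 ≈ -4.2575e+8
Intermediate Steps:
K(x) = 39/2 (K(x) = 4/3 - 1/6*(-109) = 4/3 + 109/6 = 39/2)
I(q) = -4 + (-64 + (-27 + q)*(-14 + q))*(-32 + q) (I(q) = -4 + ((q - 14)*(q - 27) - 64)*(-32 + q) = -4 + ((-14 + q)*(-27 + q) - 64)*(-32 + q) = -4 + ((-27 + q)*(-14 + q) - 64)*(-32 + q) = -4 + (-64 + (-27 + q)*(-14 + q))*(-32 + q))
P = -851483647/2 (P = (39/2 - 1436)*((-10052 + 92**3 - 73*92**2 + 1626*92) + 203) = -2833*((-10052 + 778688 - 73*8464 + 149592) + 203)/2 = -2833*((-10052 + 778688 - 617872 + 149592) + 203)/2 = -2833*(300356 + 203)/2 = -2833/2*300559 = -851483647/2 ≈ -4.2574e+8)
-8938 + P = -8938 - 851483647/2 = -851501523/2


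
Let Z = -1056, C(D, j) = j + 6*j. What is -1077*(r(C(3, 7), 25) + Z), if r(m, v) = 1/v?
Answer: 28431723/25 ≈ 1.1373e+6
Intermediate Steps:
C(D, j) = 7*j
-1077*(r(C(3, 7), 25) + Z) = -1077*(1/25 - 1056) = -1077*(-26399/25) = 28431723/25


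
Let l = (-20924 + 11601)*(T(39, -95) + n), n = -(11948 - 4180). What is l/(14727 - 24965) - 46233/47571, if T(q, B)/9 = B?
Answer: -1274937353071/162343966 ≈ -7853.3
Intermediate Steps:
T(q, B) = 9*B
n = -7768 (n = -1*7768 = -7768)
l = 80392229 (l = (-20924 + 11601)*(9*(-95) - 7768) = -9323*(-855 - 7768) = -9323*(-8623) = 80392229)
l/(14727 - 24965) - 46233/47571 = 80392229/(14727 - 24965) - 46233/47571 = 80392229/(-10238) - 46233*1/47571 = 80392229*(-1/10238) - 15411/15857 = -80392229/10238 - 15411/15857 = -1274937353071/162343966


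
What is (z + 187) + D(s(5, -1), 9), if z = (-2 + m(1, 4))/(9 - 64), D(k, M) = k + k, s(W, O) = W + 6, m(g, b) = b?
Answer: 11493/55 ≈ 208.96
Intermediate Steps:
s(W, O) = 6 + W
D(k, M) = 2*k
z = -2/55 (z = (-2 + 4)/(9 - 64) = 2/(-55) = 2*(-1/55) = -2/55 ≈ -0.036364)
(z + 187) + D(s(5, -1), 9) = (-2/55 + 187) + 2*(6 + 5) = 10283/55 + 2*11 = 10283/55 + 22 = 11493/55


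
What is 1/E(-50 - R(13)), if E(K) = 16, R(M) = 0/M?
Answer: 1/16 ≈ 0.062500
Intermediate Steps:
R(M) = 0
1/E(-50 - R(13)) = 1/16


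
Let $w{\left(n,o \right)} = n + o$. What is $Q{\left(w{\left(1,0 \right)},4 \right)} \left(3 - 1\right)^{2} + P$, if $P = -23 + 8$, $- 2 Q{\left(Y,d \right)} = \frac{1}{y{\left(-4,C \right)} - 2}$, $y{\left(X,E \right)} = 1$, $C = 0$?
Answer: $-13$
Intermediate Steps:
$Q{\left(Y,d \right)} = \frac{1}{2}$ ($Q{\left(Y,d \right)} = - \frac{1}{2 \left(1 - 2\right)} = - \frac{1}{2 \left(-1\right)} = \left(- \frac{1}{2}\right) \left(-1\right) = \frac{1}{2}$)
$P = -15$
$Q{\left(w{\left(1,0 \right)},4 \right)} \left(3 - 1\right)^{2} + P = \frac{\left(3 - 1\right)^{2}}{2} - 15 = \frac{2^{2}}{2} - 15 = \frac{1}{2} \cdot 4 - 15 = 2 - 15 = -13$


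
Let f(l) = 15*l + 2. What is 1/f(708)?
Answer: 1/10622 ≈ 9.4144e-5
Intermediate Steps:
f(l) = 2 + 15*l
1/f(708) = 1/(2 + 15*708) = 1/(2 + 10620) = 1/10622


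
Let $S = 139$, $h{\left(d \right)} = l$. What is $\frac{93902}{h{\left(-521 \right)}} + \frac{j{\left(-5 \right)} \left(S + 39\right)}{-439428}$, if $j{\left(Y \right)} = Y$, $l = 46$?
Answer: $\frac{10315802249}{5053422} \approx 2041.3$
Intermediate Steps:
$h{\left(d \right)} = 46$
$\frac{93902}{h{\left(-521 \right)}} + \frac{j{\left(-5 \right)} \left(S + 39\right)}{-439428} = \frac{93902}{46} + \frac{\left(-5\right) \left(139 + 39\right)}{-439428} = 93902 \cdot \frac{1}{46} + \left(-5\right) 178 \left(- \frac{1}{439428}\right) = \frac{46951}{23} - - \frac{445}{219714} = \frac{46951}{23} + \frac{445}{219714} = \frac{10315802249}{5053422}$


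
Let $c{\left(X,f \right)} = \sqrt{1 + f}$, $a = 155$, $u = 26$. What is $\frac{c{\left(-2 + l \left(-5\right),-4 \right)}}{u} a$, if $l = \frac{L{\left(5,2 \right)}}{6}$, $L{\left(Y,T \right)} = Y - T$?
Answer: $\frac{155 i \sqrt{3}}{26} \approx 10.326 i$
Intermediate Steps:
$l = \frac{1}{2}$ ($l = \frac{5 - 2}{6} = \left(5 - 2\right) \frac{1}{6} = 3 \cdot \frac{1}{6} = \frac{1}{2} \approx 0.5$)
$\frac{c{\left(-2 + l \left(-5\right),-4 \right)}}{u} a = \frac{\sqrt{1 - 4}}{26} \cdot 155 = \sqrt{-3} \cdot \frac{1}{26} \cdot 155 = i \sqrt{3} \cdot \frac{1}{26} \cdot 155 = \frac{i \sqrt{3}}{26} \cdot 155 = \frac{155 i \sqrt{3}}{26}$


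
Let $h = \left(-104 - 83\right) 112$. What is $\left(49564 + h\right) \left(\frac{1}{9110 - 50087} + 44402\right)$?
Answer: $\frac{5785885194540}{4553} \approx 1.2708 \cdot 10^{9}$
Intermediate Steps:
$h = -20944$ ($h = \left(-187\right) 112 = -20944$)
$\left(49564 + h\right) \left(\frac{1}{9110 - 50087} + 44402\right) = \left(49564 - 20944\right) \left(\frac{1}{9110 - 50087} + 44402\right) = 28620 \left(\frac{1}{-40977} + 44402\right) = 28620 \left(- \frac{1}{40977} + 44402\right) = 28620 \cdot \frac{1819460753}{40977} = \frac{5785885194540}{4553}$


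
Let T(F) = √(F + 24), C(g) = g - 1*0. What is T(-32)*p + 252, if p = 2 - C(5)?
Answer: 252 - 6*I*√2 ≈ 252.0 - 8.4853*I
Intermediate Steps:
C(g) = g (C(g) = g + 0 = g)
T(F) = √(24 + F)
p = -3 (p = 2 - 1*5 = 2 - 5 = -3)
T(-32)*p + 252 = √(24 - 32)*(-3) + 252 = √(-8)*(-3) + 252 = (2*I*√2)*(-3) + 252 = -6*I*√2 + 252 = 252 - 6*I*√2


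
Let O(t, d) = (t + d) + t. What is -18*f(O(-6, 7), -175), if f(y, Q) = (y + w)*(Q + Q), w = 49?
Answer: 277200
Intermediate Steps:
O(t, d) = d + 2*t (O(t, d) = (d + t) + t = d + 2*t)
f(y, Q) = 2*Q*(49 + y) (f(y, Q) = (y + 49)*(Q + Q) = (49 + y)*(2*Q) = 2*Q*(49 + y))
-18*f(O(-6, 7), -175) = -36*(-175)*(49 + (7 + 2*(-6))) = -36*(-175)*(49 + (7 - 12)) = -36*(-175)*(49 - 5) = -36*(-175)*44 = -18*(-15400) = 277200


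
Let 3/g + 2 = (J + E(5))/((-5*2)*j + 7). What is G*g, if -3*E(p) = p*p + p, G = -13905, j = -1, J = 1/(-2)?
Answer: 1418310/89 ≈ 15936.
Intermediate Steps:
J = -½ ≈ -0.50000
E(p) = -p/3 - p²/3 (E(p) = -(p*p + p)/3 = -(p² + p)/3 = -(p + p²)/3 = -p/3 - p²/3)
g = -102/89 (g = 3/(-2 + (-½ - ⅓*5*(1 + 5))/(-5*2*(-1) + 7)) = 3/(-2 + (-½ - ⅓*5*6)/(-10*(-1) + 7)) = 3/(-2 + (-½ - 10)/(10 + 7)) = 3/(-2 - 21/2/17) = 3/(-2 - 21/2*1/17) = 3/(-2 - 21/34) = 3/(-89/34) = 3*(-34/89) = -102/89 ≈ -1.1461)
G*g = -13905*(-102/89) = 1418310/89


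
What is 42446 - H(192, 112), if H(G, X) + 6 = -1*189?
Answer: 42641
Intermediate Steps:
H(G, X) = -195 (H(G, X) = -6 - 1*189 = -6 - 189 = -195)
42446 - H(192, 112) = 42446 - 1*(-195) = 42446 + 195 = 42641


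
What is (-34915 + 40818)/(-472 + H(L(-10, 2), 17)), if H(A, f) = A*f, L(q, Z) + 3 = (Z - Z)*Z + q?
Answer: -5903/693 ≈ -8.5180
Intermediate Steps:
L(q, Z) = -3 + q (L(q, Z) = -3 + ((Z - Z)*Z + q) = -3 + (0*Z + q) = -3 + (0 + q) = -3 + q)
(-34915 + 40818)/(-472 + H(L(-10, 2), 17)) = (-34915 + 40818)/(-472 + (-3 - 10)*17) = 5903/(-472 - 13*17) = 5903/(-472 - 221) = 5903/(-693) = 5903*(-1/693) = -5903/693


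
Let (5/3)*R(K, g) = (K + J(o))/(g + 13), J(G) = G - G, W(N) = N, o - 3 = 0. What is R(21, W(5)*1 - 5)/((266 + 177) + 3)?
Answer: 63/28990 ≈ 0.0021732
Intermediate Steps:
o = 3 (o = 3 + 0 = 3)
J(G) = 0
R(K, g) = 3*K/(5*(13 + g)) (R(K, g) = 3*((K + 0)/(g + 13))/5 = 3*(K/(13 + g))/5 = 3*K/(5*(13 + g)))
R(21, W(5)*1 - 5)/((266 + 177) + 3) = ((⅗)*21/(13 + (5*1 - 5)))/((266 + 177) + 3) = ((⅗)*21/(13 + (5 - 5)))/(443 + 3) = ((⅗)*21/(13 + 0))/446 = ((⅗)*21/13)*(1/446) = ((⅗)*21*(1/13))*(1/446) = (63/65)*(1/446) = 63/28990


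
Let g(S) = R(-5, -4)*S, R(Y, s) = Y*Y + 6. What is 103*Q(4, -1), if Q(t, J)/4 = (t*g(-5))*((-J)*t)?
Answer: -1021760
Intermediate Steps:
R(Y, s) = 6 + Y**2 (R(Y, s) = Y**2 + 6 = 6 + Y**2)
g(S) = 31*S (g(S) = (6 + (-5)**2)*S = (6 + 25)*S = 31*S)
Q(t, J) = 620*J*t**2 (Q(t, J) = 4*((t*(31*(-5)))*((-J)*t)) = 4*((t*(-155))*(-J*t)) = 4*((-155*t)*(-J*t)) = 4*(155*J*t**2) = 620*J*t**2)
103*Q(4, -1) = 103*(620*(-1)*4**2) = 103*(620*(-1)*16) = 103*(-9920) = -1021760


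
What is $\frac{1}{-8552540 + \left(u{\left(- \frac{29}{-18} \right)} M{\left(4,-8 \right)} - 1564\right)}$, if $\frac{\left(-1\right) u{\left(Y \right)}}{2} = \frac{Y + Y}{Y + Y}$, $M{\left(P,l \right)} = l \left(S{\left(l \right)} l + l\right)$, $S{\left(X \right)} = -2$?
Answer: $- \frac{1}{8553976} \approx -1.169 \cdot 10^{-7}$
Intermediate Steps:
$M{\left(P,l \right)} = - l^{2}$ ($M{\left(P,l \right)} = l \left(- 2 l + l\right) = l \left(- l\right) = - l^{2}$)
$u{\left(Y \right)} = -2$ ($u{\left(Y \right)} = - 2 \frac{Y + Y}{Y + Y} = - 2 \frac{2 Y}{2 Y} = - 2 \cdot 2 Y \frac{1}{2 Y} = \left(-2\right) 1 = -2$)
$\frac{1}{-8552540 + \left(u{\left(- \frac{29}{-18} \right)} M{\left(4,-8 \right)} - 1564\right)} = \frac{1}{-8552540 - \left(1564 + 2 \left(- \left(-8\right)^{2}\right)\right)} = \frac{1}{-8552540 - \left(1564 + 2 \left(\left(-1\right) 64\right)\right)} = \frac{1}{-8552540 - 1436} = \frac{1}{-8553976} = - \frac{1}{8553976}$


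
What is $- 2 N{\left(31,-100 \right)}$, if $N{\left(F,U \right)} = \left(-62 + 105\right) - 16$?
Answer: $-54$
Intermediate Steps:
$N{\left(F,U \right)} = 27$ ($N{\left(F,U \right)} = 43 - 16 = 27$)
$- 2 N{\left(31,-100 \right)} = \left(-2\right) 27 = -54$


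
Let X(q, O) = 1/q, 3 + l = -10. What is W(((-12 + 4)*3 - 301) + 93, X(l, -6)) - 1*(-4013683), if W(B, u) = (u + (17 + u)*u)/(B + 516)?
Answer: 192640729035/47996 ≈ 4.0137e+6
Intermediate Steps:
l = -13 (l = -3 - 10 = -13)
W(B, u) = (u + u*(17 + u))/(516 + B)
W(((-12 + 4)*3 - 301) + 93, X(l, -6)) - 1*(-4013683) = (18 + 1/(-13))/((-13)*(516 + (((-12 + 4)*3 - 301) + 93))) - 1*(-4013683) = -(18 - 1/13)/(13*(516 + ((-8*3 - 301) + 93))) + 4013683 = -1/13*233/13/(516 + ((-24 - 301) + 93)) + 4013683 = -1/13*233/13/(516 + (-325 + 93)) + 4013683 = -1/13*233/13/(516 - 232) + 4013683 = -1/13*233/13/284 + 4013683 = -1/13*1/284*233/13 + 4013683 = -233/47996 + 4013683 = 192640729035/47996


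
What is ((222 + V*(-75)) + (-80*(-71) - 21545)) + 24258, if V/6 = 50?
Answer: -13885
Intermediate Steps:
V = 300 (V = 6*50 = 300)
((222 + V*(-75)) + (-80*(-71) - 21545)) + 24258 = ((222 + 300*(-75)) + (-80*(-71) - 21545)) + 24258 = ((222 - 22500) + (5680 - 21545)) + 24258 = (-22278 - 15865) + 24258 = -38143 + 24258 = -13885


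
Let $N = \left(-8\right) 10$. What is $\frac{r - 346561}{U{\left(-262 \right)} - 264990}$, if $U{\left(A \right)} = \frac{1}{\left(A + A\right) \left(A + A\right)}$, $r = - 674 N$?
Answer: $\frac{80352195216}{72759894239} \approx 1.1043$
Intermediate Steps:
$N = -80$
$r = 53920$ ($r = \left(-674\right) \left(-80\right) = 53920$)
$U{\left(A \right)} = \frac{1}{4 A^{2}}$ ($U{\left(A \right)} = \frac{1}{2 A 2 A} = \frac{1}{4 A^{2}}$)
$\frac{r - 346561}{U{\left(-262 \right)} - 264990} = \frac{53920 - 346561}{\frac{1}{4 \cdot 68644} - 264990} = - \frac{292641}{\frac{1}{4} \cdot \frac{1}{68644} - 264990} = - \frac{292641}{\frac{1}{274576} - 264990} = - \frac{292641}{- \frac{72759894239}{274576}} = \left(-292641\right) \left(- \frac{274576}{72759894239}\right) = \frac{80352195216}{72759894239}$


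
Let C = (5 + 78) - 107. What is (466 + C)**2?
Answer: 195364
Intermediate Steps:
C = -24 (C = 83 - 107 = -24)
(466 + C)**2 = (466 - 24)**2 = 442**2 = 195364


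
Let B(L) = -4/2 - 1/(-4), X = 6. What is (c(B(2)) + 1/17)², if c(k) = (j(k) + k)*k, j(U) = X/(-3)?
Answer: 3243601/73984 ≈ 43.842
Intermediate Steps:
j(U) = -2 (j(U) = 6/(-3) = 6*(-⅓) = -2)
B(L) = -7/4 (B(L) = -4*½ - 1*(-¼) = -2 + ¼ = -7/4)
c(k) = k*(-2 + k) (c(k) = (-2 + k)*k = k*(-2 + k))
(c(B(2)) + 1/17)² = (-7*(-2 - 7/4)/4 + 1/17)² = (-7/4*(-15/4) + 1/17)² = (105/16 + 1/17)² = (1801/272)² = 3243601/73984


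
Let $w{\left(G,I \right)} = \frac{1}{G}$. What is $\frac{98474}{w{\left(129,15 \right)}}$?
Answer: $12703146$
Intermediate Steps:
$\frac{98474}{w{\left(129,15 \right)}} = \frac{98474}{\frac{1}{129}} = 98474 \frac{1}{\frac{1}{129}} = 98474 \cdot 129 = 12703146$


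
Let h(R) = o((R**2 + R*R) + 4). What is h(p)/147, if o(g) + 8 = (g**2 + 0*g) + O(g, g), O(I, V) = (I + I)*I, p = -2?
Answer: 424/147 ≈ 2.8844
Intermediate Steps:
O(I, V) = 2*I**2 (O(I, V) = (2*I)*I = 2*I**2)
o(g) = -8 + 3*g**2 (o(g) = -8 + ((g**2 + 0*g) + 2*g**2) = -8 + ((g**2 + 0) + 2*g**2) = -8 + (g**2 + 2*g**2) = -8 + 3*g**2)
h(R) = -8 + 3*(4 + 2*R**2)**2 (h(R) = -8 + 3*((R**2 + R*R) + 4)**2 = -8 + 3*((R**2 + R**2) + 4)**2 = -8 + 3*(2*R**2 + 4)**2 = -8 + 3*(4 + 2*R**2)**2)
h(p)/147 = (-8 + 12*(2 + (-2)**2)**2)/147 = (-8 + 12*(2 + 4)**2)/147 = (-8 + 12*6**2)/147 = (-8 + 12*36)/147 = (-8 + 432)/147 = (1/147)*424 = 424/147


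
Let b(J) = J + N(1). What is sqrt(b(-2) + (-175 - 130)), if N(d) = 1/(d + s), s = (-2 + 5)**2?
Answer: 3*I*sqrt(3410)/10 ≈ 17.519*I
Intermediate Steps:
s = 9 (s = 3**2 = 9)
N(d) = 1/(9 + d) (N(d) = 1/(d + 9) = 1/(9 + d))
b(J) = 1/10 + J (b(J) = J + 1/(9 + 1) = J + 1/10 = 1/10 + J)
sqrt(b(-2) + (-175 - 130)) = sqrt((1/10 - 2) + (-175 - 130)) = sqrt(-19/10 - 305) = sqrt(-3069/10) = 3*I*sqrt(3410)/10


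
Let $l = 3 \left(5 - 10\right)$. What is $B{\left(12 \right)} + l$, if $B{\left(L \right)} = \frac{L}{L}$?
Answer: $-14$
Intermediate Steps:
$B{\left(L \right)} = 1$
$l = -15$ ($l = 3 \left(-5\right) = -15$)
$B{\left(12 \right)} + l = 1 - 15 = -14$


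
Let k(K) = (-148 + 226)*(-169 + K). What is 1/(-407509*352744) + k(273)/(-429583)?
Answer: -166581489960505/8821570041338824 ≈ -0.018883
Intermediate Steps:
k(K) = -13182 + 78*K (k(K) = 78*(-169 + K) = -13182 + 78*K)
1/(-407509*352744) + k(273)/(-429583) = 1/(-407509*352744) + (-13182 + 78*273)/(-429583) = -1/407509*1/352744 + (-13182 + 21294)*(-1/429583) = -1/143746354696 + 8112*(-1/429583) = -1/143746354696 - 8112/429583 = -166581489960505/8821570041338824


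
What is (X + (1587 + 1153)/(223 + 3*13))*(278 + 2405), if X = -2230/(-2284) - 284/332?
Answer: 352434783059/12416966 ≈ 28383.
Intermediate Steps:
X = 11463/94786 (X = -2230*(-1/2284) - 284*1/332 = 1115/1142 - 71/83 = 11463/94786 ≈ 0.12094)
(X + (1587 + 1153)/(223 + 3*13))*(278 + 2405) = (11463/94786 + (1587 + 1153)/(223 + 3*13))*(278 + 2405) = (11463/94786 + 2740/(223 + 39))*2683 = (11463/94786 + 2740/262)*2683 = (11463/94786 + 2740*(1/262))*2683 = (11463/94786 + 1370/131)*2683 = (131358473/12416966)*2683 = 352434783059/12416966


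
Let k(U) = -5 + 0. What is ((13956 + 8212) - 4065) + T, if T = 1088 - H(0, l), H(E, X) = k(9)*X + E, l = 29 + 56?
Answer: 19616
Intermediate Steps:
l = 85
k(U) = -5
H(E, X) = E - 5*X (H(E, X) = -5*X + E = E - 5*X)
T = 1513 (T = 1088 - (0 - 5*85) = 1088 - (0 - 425) = 1088 - 1*(-425) = 1088 + 425 = 1513)
((13956 + 8212) - 4065) + T = ((13956 + 8212) - 4065) + 1513 = (22168 - 4065) + 1513 = 18103 + 1513 = 19616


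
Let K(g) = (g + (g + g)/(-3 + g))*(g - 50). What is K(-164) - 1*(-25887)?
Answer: 10113969/167 ≈ 60563.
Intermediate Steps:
K(g) = (-50 + g)*(g + 2*g/(-3 + g)) (K(g) = (g + (2*g)/(-3 + g))*(-50 + g) = (g + 2*g/(-3 + g))*(-50 + g) = (-50 + g)*(g + 2*g/(-3 + g)))
K(-164) - 1*(-25887) = -164*(50 + (-164)² - 51*(-164))/(-3 - 164) - 1*(-25887) = -164*(50 + 26896 + 8364)/(-167) + 25887 = -164*(-1/167)*35310 + 25887 = 5790840/167 + 25887 = 10113969/167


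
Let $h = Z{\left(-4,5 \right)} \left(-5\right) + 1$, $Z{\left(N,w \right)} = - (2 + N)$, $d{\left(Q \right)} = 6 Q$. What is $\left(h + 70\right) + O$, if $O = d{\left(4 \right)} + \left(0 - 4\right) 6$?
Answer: $61$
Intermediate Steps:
$O = 0$ ($O = 6 \cdot 4 + \left(0 - 4\right) 6 = 24 - 24 = 0$)
$Z{\left(N,w \right)} = -2 - N$
$h = -9$ ($h = \left(-2 - -4\right) \left(-5\right) + 1 = \left(-2 + 4\right) \left(-5\right) + 1 = 2 \left(-5\right) + 1 = -10 + 1 = -9$)
$\left(h + 70\right) + O = \left(-9 + 70\right) + 0 = 61 + 0 = 61$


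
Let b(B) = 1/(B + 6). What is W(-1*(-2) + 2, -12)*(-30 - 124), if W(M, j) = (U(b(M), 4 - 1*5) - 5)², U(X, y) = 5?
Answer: 0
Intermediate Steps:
b(B) = 1/(6 + B)
W(M, j) = 0 (W(M, j) = (5 - 5)² = 0² = 0)
W(-1*(-2) + 2, -12)*(-30 - 124) = 0*(-30 - 124) = 0*(-154) = 0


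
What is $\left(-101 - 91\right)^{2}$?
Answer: $36864$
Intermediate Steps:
$\left(-101 - 91\right)^{2} = \left(-192\right)^{2} = 36864$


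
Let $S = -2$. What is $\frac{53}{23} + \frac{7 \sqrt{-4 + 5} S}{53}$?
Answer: $\frac{2487}{1219} \approx 2.0402$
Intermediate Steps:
$\frac{53}{23} + \frac{7 \sqrt{-4 + 5} S}{53} = \frac{53}{23} + \frac{7 \sqrt{-4 + 5} \left(-2\right)}{53} = 53 \cdot \frac{1}{23} + 7 \sqrt{1} \left(-2\right) \frac{1}{53} = \frac{53}{23} + 7 \cdot 1 \left(-2\right) \frac{1}{53} = \frac{53}{23} + 7 \left(-2\right) \frac{1}{53} = \frac{53}{23} - \frac{14}{53} = \frac{2487}{1219}$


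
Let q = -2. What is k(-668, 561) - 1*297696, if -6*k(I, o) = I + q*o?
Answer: -892193/3 ≈ -2.9740e+5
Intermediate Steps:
k(I, o) = -I/6 + o/3 (k(I, o) = -(I - 2*o)/6 = -I/6 + o/3)
k(-668, 561) - 1*297696 = (-⅙*(-668) + (⅓)*561) - 1*297696 = (334/3 + 187) - 297696 = 895/3 - 297696 = -892193/3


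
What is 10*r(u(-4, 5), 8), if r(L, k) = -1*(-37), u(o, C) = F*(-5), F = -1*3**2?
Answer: 370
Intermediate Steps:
F = -9 (F = -1*9 = -9)
u(o, C) = 45 (u(o, C) = -9*(-5) = 45)
r(L, k) = 37
10*r(u(-4, 5), 8) = 10*37 = 370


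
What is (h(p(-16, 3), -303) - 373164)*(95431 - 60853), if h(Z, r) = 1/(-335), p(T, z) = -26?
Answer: -4322593739898/335 ≈ -1.2903e+10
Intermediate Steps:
h(Z, r) = -1/335
(h(p(-16, 3), -303) - 373164)*(95431 - 60853) = (-1/335 - 373164)*(95431 - 60853) = -125009941/335*34578 = -4322593739898/335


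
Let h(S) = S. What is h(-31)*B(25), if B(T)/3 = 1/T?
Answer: -93/25 ≈ -3.7200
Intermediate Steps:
B(T) = 3/T
h(-31)*B(25) = -93/25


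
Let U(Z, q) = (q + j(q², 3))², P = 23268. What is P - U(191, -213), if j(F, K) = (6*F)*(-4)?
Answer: -1186071263493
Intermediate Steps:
j(F, K) = -24*F
U(Z, q) = (q - 24*q²)²
P - U(191, -213) = 23268 - (-213)²*(-1 + 24*(-213))² = 23268 - 45369*(-1 - 5112)² = 23268 - 45369*(-5113)² = 23268 - 45369*26142769 = 23268 - 1*1186071286761 = 23268 - 1186071286761 = -1186071263493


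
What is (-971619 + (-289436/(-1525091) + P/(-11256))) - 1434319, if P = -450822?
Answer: -6883443622567205/2861070716 ≈ -2.4059e+6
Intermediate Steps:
(-971619 + (-289436/(-1525091) + P/(-11256))) - 1434319 = (-971619 + (-289436/(-1525091) - 450822/(-11256))) - 1434319 = (-971619 + (-289436*(-1/1525091) - 450822*(-1/11256))) - 1434319 = (-971619 + (289436/1525091 + 75137/1876)) - 1434319 = (-971619 + 115133744403/2861070716) - 1434319 = -2779755534264801/2861070716 - 1434319 = -6883443622567205/2861070716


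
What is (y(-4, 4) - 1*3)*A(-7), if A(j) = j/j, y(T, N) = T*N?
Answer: -19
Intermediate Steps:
y(T, N) = N*T
A(j) = 1
(y(-4, 4) - 1*3)*A(-7) = (4*(-4) - 1*3)*1 = (-16 - 3)*1 = -19*1 = -19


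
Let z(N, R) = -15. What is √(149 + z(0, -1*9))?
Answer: √134 ≈ 11.576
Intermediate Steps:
√(149 + z(0, -1*9)) = √(149 - 15) = √134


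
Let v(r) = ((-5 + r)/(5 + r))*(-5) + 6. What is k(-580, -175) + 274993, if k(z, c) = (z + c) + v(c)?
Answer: 4662058/17 ≈ 2.7424e+5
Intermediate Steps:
v(r) = 6 - 5*(-5 + r)/(5 + r) (v(r) = ((-5 + r)/(5 + r))*(-5) + 6 = -5*(-5 + r)/(5 + r) + 6 = 6 - 5*(-5 + r)/(5 + r))
k(z, c) = c + z + (55 + c)/(5 + c) (k(z, c) = (z + c) + (55 + c)/(5 + c) = (c + z) + (55 + c)/(5 + c) = c + z + (55 + c)/(5 + c))
k(-580, -175) + 274993 = (55 - 175 + (5 - 175)*(-175 - 580))/(5 - 175) + 274993 = (55 - 175 - 170*(-755))/(-170) + 274993 = -(55 - 175 + 128350)/170 + 274993 = -1/170*128230 + 274993 = -12823/17 + 274993 = 4662058/17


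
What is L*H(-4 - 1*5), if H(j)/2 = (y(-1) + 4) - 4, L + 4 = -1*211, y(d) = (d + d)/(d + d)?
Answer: -430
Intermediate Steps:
y(d) = 1 (y(d) = (2*d)/((2*d)) = (2*d)*(1/(2*d)) = 1)
L = -215 (L = -4 - 1*211 = -4 - 211 = -215)
H(j) = 2 (H(j) = 2*((1 + 4) - 4) = 2*(5 - 4) = 2*1 = 2)
L*H(-4 - 1*5) = -215*2 = -430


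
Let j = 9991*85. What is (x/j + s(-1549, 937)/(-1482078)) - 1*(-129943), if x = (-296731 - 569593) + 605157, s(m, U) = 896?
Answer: 81775048229515802/629316255165 ≈ 1.2994e+5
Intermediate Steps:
x = -261167 (x = -866324 + 605157 = -261167)
j = 849235
(x/j + s(-1549, 937)/(-1482078)) - 1*(-129943) = (-261167/849235 + 896/(-1482078)) - 1*(-129943) = (-261167*1/849235 + 896*(-1/1482078)) + 129943 = (-261167/849235 - 448/741039) + 129943 = -193915389793/629316255165 + 129943 = 81775048229515802/629316255165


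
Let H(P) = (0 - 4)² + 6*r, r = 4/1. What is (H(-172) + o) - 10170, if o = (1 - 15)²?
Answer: -9934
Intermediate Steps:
r = 4 (r = 4*1 = 4)
H(P) = 40 (H(P) = (0 - 4)² + 6*4 = (-4)² + 24 = 16 + 24 = 40)
o = 196 (o = (-14)² = 196)
(H(-172) + o) - 10170 = (40 + 196) - 10170 = 236 - 10170 = -9934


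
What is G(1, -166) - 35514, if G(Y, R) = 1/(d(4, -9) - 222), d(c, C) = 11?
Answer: -7493455/211 ≈ -35514.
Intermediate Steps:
G(Y, R) = -1/211 (G(Y, R) = 1/(11 - 222) = 1/(-211) = -1/211)
G(1, -166) - 35514 = -1/211 - 35514 = -7493455/211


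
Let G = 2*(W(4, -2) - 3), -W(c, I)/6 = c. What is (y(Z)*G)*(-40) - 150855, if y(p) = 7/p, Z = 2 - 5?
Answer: -155895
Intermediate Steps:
W(c, I) = -6*c
Z = -3
G = -54 (G = 2*(-6*4 - 3) = 2*(-24 - 3) = 2*(-27) = -54)
(y(Z)*G)*(-40) - 150855 = ((7/(-3))*(-54))*(-40) - 150855 = ((7*(-⅓))*(-54))*(-40) - 150855 = -7/3*(-54)*(-40) - 150855 = 126*(-40) - 150855 = -5040 - 150855 = -155895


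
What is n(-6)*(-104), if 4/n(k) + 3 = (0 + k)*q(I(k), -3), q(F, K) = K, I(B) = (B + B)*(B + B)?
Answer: -416/15 ≈ -27.733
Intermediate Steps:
I(B) = 4*B**2 (I(B) = (2*B)*(2*B) = 4*B**2)
n(k) = 4/(-3 - 3*k) (n(k) = 4/(-3 + (0 + k)*(-3)) = 4/(-3 + k*(-3)) = 4/(-3 - 3*k))
n(-6)*(-104) = (4/(3*(-1 - 1*(-6))))*(-104) = (4/(3*(-1 + 6)))*(-104) = ((4/3)/5)*(-104) = ((4/3)*(1/5))*(-104) = (4/15)*(-104) = -416/15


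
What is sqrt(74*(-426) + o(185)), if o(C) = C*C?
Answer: sqrt(2701) ≈ 51.971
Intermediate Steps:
o(C) = C**2
sqrt(74*(-426) + o(185)) = sqrt(74*(-426) + 185**2) = sqrt(-31524 + 34225) = sqrt(2701)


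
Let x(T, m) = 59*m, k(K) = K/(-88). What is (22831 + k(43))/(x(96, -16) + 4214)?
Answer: 133939/19184 ≈ 6.9818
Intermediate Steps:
k(K) = -K/88 (k(K) = K*(-1/88) = -K/88)
(22831 + k(43))/(x(96, -16) + 4214) = (22831 - 1/88*43)/(59*(-16) + 4214) = (22831 - 43/88)/(-944 + 4214) = (2009085/88)/3270 = (2009085/88)*(1/3270) = 133939/19184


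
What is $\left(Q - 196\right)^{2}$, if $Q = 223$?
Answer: $729$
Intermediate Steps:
$\left(Q - 196\right)^{2} = \left(223 - 196\right)^{2} = 27^{2} = 729$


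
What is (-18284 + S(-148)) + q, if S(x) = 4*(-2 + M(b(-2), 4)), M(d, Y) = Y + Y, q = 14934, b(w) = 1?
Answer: -3326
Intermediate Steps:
M(d, Y) = 2*Y
S(x) = 24 (S(x) = 4*(-2 + 2*4) = 4*(-2 + 8) = 4*6 = 24)
(-18284 + S(-148)) + q = (-18284 + 24) + 14934 = -18260 + 14934 = -3326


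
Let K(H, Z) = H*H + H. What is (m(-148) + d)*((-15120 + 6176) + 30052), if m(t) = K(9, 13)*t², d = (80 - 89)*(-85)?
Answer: 41627614500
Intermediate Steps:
K(H, Z) = H + H² (K(H, Z) = H² + H = H + H²)
d = 765 (d = -9*(-85) = 765)
m(t) = 90*t² (m(t) = (9*(1 + 9))*t² = (9*10)*t² = 90*t²)
(m(-148) + d)*((-15120 + 6176) + 30052) = (90*(-148)² + 765)*((-15120 + 6176) + 30052) = (90*21904 + 765)*(-8944 + 30052) = (1971360 + 765)*21108 = 1972125*21108 = 41627614500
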